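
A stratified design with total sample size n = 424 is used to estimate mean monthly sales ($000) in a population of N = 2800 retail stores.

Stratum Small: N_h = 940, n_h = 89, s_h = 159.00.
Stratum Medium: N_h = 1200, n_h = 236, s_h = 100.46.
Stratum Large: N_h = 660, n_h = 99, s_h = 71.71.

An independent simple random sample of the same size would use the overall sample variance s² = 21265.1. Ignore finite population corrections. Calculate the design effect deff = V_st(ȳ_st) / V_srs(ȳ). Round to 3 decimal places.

V̂(ȳ_st) = Σ W_h² s_h²/n_h, with W_h = N_h/N and N = 2800:
  stratum Small: (940/2800)²·159.00²/89 = 32.0143
  stratum Medium: (1200/2800)²·100.46²/236 = 7.85454
  stratum Large: (660/2800)²·71.71²/99 = 2.886
V_st = 42.7548
V_srs = s²/n = 21265.1/424 = 50.1535
deff = V_st / V_srs = 42.7548/50.1535 = 0.8525

deff ≈ 0.852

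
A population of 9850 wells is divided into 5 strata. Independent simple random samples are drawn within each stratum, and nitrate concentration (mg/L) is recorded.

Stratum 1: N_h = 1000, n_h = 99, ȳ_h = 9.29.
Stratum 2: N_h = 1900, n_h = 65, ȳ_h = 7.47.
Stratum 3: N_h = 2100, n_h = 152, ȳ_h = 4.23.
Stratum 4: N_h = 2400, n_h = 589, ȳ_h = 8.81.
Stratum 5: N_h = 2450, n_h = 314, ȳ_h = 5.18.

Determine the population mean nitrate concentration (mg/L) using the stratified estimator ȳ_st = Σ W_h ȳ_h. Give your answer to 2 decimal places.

ȳ_st ≈ 6.72

N = Σ N_h = 9850. Stratum weights W_h = N_h/N.
ȳ_st = (1000·9.29 + 1900·7.47 + 2100·4.23 + 2400·8.81 + 2450·5.18) / 9850 = 6.7209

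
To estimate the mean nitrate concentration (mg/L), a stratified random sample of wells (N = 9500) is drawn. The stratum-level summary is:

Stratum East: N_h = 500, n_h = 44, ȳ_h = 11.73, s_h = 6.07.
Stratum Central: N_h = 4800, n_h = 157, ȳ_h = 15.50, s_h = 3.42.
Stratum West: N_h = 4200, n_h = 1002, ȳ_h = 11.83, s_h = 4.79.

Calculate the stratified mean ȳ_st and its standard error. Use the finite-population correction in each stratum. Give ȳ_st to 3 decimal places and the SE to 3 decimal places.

ȳ_st = Σ W_h ȳ_h = (500·11.73 + 4800·15.50 + 4200·11.83)/9500 = 13.67905
V̂(ȳ_st) = Σ W_h² (1 − n_h/N_h) s_h²/n_h, with W_h = N_h/N and N = 9500:
  stratum East: (500/9500)²·(1 − 44/500)·6.07²/44 = 0.0021155
  stratum Central: (4800/9500)²·(1 − 157/4800)·3.42²/157 = 0.0183969
  stratum West: (4200/9500)²·(1 − 1002/4200)·4.79²/1002 = 0.00340788
V̂(ȳ_st) = 0.0239203
SE(ȳ_st) = √0.0239203 = 0.154662

ȳ_st ≈ 13.679, SE ≈ 0.155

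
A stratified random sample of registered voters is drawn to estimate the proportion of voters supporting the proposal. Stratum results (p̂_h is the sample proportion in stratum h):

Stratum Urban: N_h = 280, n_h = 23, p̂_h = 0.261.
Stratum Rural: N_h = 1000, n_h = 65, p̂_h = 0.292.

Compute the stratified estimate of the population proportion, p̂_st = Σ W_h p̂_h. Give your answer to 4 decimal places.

N = 1280; stratum weights W_h = N_h/N.
p̂_st = Σ W_h p̂_h = (280·0.261 + 1000·0.292)/1280 = 0.28522

p̂_st ≈ 0.2852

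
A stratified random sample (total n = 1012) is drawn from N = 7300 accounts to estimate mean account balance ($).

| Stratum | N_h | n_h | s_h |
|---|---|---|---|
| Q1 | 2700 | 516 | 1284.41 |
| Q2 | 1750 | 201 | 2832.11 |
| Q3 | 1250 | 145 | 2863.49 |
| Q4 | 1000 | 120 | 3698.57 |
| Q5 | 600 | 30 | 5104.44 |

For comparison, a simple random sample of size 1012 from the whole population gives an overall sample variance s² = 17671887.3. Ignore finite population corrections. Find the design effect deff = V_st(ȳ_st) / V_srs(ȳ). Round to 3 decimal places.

V̂(ȳ_st) = Σ W_h² s_h²/n_h, with W_h = N_h/N and N = 7300:
  stratum Q1: (2700/7300)²·1284.41²/516 = 437.36
  stratum Q2: (1750/7300)²·2832.11²/201 = 2293.27
  stratum Q3: (1250/7300)²·2863.49²/145 = 1658.05
  stratum Q4: (1000/7300)²·3698.57²/120 = 2139.15
  stratum Q5: (600/7300)²·5104.44²/30 = 5867.21
V_st = 12395
V_srs = s²/n = 17671887.3/1012 = 17462.3
deff = V_st / V_srs = 12395/17462.3 = 0.7098

deff ≈ 0.710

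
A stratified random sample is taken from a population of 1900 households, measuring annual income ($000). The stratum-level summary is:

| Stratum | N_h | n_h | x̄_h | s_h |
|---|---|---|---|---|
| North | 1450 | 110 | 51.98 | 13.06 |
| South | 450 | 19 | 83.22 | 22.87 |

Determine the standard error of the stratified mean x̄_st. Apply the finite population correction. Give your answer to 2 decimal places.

V̂(x̄_st) = Σ W_h² (1 − n_h/N_h) s_h²/n_h, with W_h = N_h/N and N = 1900:
  stratum North: (1450/1900)²·(1 − 110/1450)·13.06²/110 = 0.834563
  stratum South: (450/1900)²·(1 − 19/450)·22.87²/19 = 1.47898
V̂(x̄_st) = 2.31354
SE(x̄_st) = √2.31354 = 1.52103

SE(x̄_st) ≈ 1.52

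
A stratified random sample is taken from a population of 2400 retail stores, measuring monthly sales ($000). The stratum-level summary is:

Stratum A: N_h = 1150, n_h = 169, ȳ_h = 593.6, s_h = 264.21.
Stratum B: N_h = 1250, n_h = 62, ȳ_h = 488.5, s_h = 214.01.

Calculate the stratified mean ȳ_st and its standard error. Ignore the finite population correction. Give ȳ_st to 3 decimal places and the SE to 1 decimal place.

ȳ_st = Σ W_h ȳ_h = (1150·593.6 + 1250·488.5)/2400 = 538.86042
V̂(ȳ_st) = Σ W_h² s_h²/n_h, with W_h = N_h/N and N = 2400:
  stratum A: (1150/2400)²·264.21²/169 = 94.8386
  stratum B: (1250/2400)²·214.01²/62 = 200.389
V̂(ȳ_st) = 295.228
SE(ȳ_st) = √295.228 = 17.1822

ȳ_st ≈ 538.860, SE ≈ 17.2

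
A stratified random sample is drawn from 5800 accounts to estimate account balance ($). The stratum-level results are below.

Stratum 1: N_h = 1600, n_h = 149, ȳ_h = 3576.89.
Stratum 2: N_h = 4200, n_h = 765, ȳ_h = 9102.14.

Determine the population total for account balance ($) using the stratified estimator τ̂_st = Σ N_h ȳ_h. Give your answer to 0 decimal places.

τ̂_st = Σ N_h ȳ_h = 1600·3576.89 + 4200·9102.14 = 43952012

τ̂_st ≈ 43952012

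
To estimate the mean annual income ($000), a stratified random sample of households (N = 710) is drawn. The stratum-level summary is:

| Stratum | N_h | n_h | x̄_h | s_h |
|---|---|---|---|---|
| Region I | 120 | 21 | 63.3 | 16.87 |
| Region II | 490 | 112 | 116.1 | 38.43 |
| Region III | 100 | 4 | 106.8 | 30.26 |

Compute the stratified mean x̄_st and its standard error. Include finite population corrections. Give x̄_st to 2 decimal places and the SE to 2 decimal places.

x̄_st = Σ W_h x̄_h = (120·63.3 + 490·116.1 + 100·106.8)/710 = 105.86620
V̂(x̄_st) = Σ W_h² (1 − n_h/N_h) s_h²/n_h, with W_h = N_h/N and N = 710:
  stratum Region I: (120/710)²·(1 − 21/120)·16.87²/21 = 0.319382
  stratum Region II: (490/710)²·(1 − 112/490)·38.43²/112 = 4.845
  stratum Region III: (100/710)²·(1 − 4/100)·30.26²/4 = 4.35946
V̂(x̄_st) = 9.52384
SE(x̄_st) = √9.52384 = 3.08607

x̄_st ≈ 105.87, SE ≈ 3.09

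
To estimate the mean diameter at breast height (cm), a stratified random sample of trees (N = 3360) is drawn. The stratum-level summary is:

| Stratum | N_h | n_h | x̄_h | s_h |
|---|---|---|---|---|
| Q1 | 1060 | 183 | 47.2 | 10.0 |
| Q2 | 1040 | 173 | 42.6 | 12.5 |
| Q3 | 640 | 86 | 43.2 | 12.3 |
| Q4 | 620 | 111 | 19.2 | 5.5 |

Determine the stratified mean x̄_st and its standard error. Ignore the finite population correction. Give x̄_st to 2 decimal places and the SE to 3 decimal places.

x̄_st = Σ W_h x̄_h = (1060·47.2 + 1040·42.6 + 640·43.2 + 620·19.2)/3360 = 39.84762
V̂(x̄_st) = Σ W_h² s_h²/n_h, with W_h = N_h/N and N = 3360:
  stratum Q1: (1060/3360)²·10.0²/183 = 0.0543854
  stratum Q2: (1040/3360)²·12.5²/173 = 0.0865291
  stratum Q3: (640/3360)²·12.3²/86 = 0.0638253
  stratum Q4: (620/3360)²·5.5²/111 = 0.00927913
V̂(x̄_st) = 0.214019
SE(x̄_st) = √0.214019 = 0.462622

x̄_st ≈ 39.85, SE ≈ 0.463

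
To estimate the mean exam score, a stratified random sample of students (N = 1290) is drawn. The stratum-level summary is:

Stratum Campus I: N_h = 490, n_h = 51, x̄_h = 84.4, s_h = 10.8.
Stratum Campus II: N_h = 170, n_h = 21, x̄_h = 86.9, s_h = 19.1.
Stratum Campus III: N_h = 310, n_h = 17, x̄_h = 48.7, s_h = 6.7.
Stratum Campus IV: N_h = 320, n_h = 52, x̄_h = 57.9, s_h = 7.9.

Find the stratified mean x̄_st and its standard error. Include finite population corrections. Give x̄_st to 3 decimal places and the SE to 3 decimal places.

x̄_st ≈ 69.577, SE ≈ 0.875

x̄_st = Σ W_h x̄_h = (490·84.4 + 170·86.9 + 310·48.7 + 320·57.9)/1290 = 69.57674
V̂(x̄_st) = Σ W_h² (1 − n_h/N_h) s_h²/n_h, with W_h = N_h/N and N = 1290:
  stratum Campus I: (490/1290)²·(1 − 51/490)·10.8²/51 = 0.295637
  stratum Campus II: (170/1290)²·(1 − 21/170)·19.1²/21 = 0.264425
  stratum Campus III: (310/1290)²·(1 − 17/310)·6.7²/17 = 0.144129
  stratum Campus IV: (320/1290)²·(1 − 52/320)·7.9²/52 = 0.0618523
V̂(x̄_st) = 0.766043
SE(x̄_st) = √0.766043 = 0.875239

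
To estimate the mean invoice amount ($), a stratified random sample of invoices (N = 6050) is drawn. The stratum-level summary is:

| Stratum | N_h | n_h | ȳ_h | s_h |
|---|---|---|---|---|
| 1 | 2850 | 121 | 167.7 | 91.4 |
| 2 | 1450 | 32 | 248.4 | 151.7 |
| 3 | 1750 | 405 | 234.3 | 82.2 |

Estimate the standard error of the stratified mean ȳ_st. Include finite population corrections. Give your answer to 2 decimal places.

SE(ȳ_st) ≈ 7.49

V̂(ȳ_st) = Σ W_h² (1 − n_h/N_h) s_h²/n_h, with W_h = N_h/N and N = 6050:
  stratum 1: (2850/6050)²·(1 − 121/2850)·91.4²/121 = 14.6705
  stratum 2: (1450/6050)²·(1 − 32/1450)·151.7²/32 = 40.3975
  stratum 3: (1750/6050)²·(1 − 405/1750)·82.2²/405 = 1.07285
V̂(ȳ_st) = 56.1409
SE(ȳ_st) = √56.1409 = 7.49272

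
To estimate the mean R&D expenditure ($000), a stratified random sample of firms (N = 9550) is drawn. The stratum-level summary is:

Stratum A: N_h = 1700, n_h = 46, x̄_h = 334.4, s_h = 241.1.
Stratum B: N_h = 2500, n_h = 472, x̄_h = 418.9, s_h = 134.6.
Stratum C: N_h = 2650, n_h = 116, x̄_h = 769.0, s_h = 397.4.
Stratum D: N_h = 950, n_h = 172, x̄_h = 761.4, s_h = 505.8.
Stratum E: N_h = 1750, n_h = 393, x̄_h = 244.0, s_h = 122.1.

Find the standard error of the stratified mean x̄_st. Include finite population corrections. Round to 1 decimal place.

V̂(x̄_st) = Σ W_h² (1 − n_h/N_h) s_h²/n_h, with W_h = N_h/N and N = 9550:
  stratum A: (1700/9550)²·(1 − 46/1700)·241.1²/46 = 38.9596
  stratum B: (2500/9550)²·(1 − 472/2500)·134.6²/472 = 2.13378
  stratum C: (2650/9550)²·(1 − 116/2650)·397.4²/116 = 100.241
  stratum D: (950/9550)²·(1 − 172/950)·505.8²/172 = 12.0538
  stratum E: (1750/9550)²·(1 − 393/1750)·122.1²/393 = 0.987757
V̂(x̄_st) = 154.376
SE(x̄_st) = √154.376 = 12.4248

SE(x̄_st) ≈ 12.4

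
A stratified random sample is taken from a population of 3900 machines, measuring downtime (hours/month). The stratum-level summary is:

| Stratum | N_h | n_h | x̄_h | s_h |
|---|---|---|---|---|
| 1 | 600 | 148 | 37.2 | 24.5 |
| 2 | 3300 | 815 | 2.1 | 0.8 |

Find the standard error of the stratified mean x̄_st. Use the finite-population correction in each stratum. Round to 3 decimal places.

SE(x̄_st) ≈ 0.270

V̂(x̄_st) = Σ W_h² (1 − n_h/N_h) s_h²/n_h, with W_h = N_h/N and N = 3900:
  stratum 1: (600/3900)²·(1 − 148/600)·24.5²/148 = 0.0723154
  stratum 2: (3300/3900)²·(1 − 815/3300)·0.8²/815 = 0.000423383
V̂(x̄_st) = 0.0727388
SE(x̄_st) = √0.0727388 = 0.269701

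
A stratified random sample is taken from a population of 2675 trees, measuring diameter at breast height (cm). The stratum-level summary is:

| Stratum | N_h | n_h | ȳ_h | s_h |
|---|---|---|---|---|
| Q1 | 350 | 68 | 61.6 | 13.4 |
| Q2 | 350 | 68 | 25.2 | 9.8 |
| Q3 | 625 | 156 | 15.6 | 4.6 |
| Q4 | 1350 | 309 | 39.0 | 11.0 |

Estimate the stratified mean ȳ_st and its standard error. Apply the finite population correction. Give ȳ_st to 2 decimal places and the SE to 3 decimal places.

ȳ_st ≈ 34.68, SE ≈ 0.372

ȳ_st = Σ W_h ȳ_h = (350·61.6 + 350·25.2 + 625·15.6 + 1350·39.0)/2675 = 34.68411
V̂(ȳ_st) = Σ W_h² (1 − n_h/N_h) s_h²/n_h, with W_h = N_h/N and N = 2675:
  stratum Q1: (350/2675)²·(1 − 68/350)·13.4²/68 = 0.0364225
  stratum Q2: (350/2675)²·(1 − 68/350)·9.8²/68 = 0.0194811
  stratum Q3: (625/2675)²·(1 − 156/625)·4.6²/156 = 0.00555644
  stratum Q4: (1350/2675)²·(1 − 309/1350)·11.0²/309 = 0.0769066
V̂(ȳ_st) = 0.138367
SE(ȳ_st) = √0.138367 = 0.371977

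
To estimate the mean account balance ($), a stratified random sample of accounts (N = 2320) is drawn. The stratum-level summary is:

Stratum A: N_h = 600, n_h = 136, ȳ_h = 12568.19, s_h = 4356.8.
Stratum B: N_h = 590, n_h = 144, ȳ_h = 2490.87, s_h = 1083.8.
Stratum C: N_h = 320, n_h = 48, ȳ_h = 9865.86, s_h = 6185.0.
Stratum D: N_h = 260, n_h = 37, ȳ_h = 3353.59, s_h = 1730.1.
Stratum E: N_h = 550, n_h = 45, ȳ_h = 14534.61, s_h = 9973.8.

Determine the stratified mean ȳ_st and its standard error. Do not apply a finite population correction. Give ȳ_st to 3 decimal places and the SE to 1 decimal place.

ȳ_st = Σ W_h ȳ_h = (600·12568.19 + 590·2490.87 + 320·9865.86 + 260·3353.59 + 550·14534.61)/2320 = 9066.19457
V̂(ȳ_st) = Σ W_h² s_h²/n_h, with W_h = N_h/N and N = 2320:
  stratum A: (600/2320)²·4356.8²/136 = 9335.18
  stratum B: (590/2320)²·1083.8²/144 = 527.55
  stratum C: (320/2320)²·6185.0²/48 = 15162.2
  stratum D: (260/2320)²·1730.1²/37 = 1016.04
  stratum E: (550/2320)²·9973.8²/45 = 124239
V̂(ȳ_st) = 150280
SE(ȳ_st) = √150280 = 387.66

ȳ_st ≈ 9066.195, SE ≈ 387.7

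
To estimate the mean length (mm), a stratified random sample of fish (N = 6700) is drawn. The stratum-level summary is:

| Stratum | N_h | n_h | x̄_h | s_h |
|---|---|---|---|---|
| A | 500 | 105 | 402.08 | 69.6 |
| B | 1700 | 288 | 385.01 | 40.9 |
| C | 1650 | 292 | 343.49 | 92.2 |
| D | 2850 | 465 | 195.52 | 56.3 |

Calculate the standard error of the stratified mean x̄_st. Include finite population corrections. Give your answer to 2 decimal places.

V̂(x̄_st) = Σ W_h² (1 − n_h/N_h) s_h²/n_h, with W_h = N_h/N and N = 6700:
  stratum A: (500/6700)²·(1 − 105/500)·69.6²/105 = 0.202977
  stratum B: (1700/6700)²·(1 − 288/1700)·40.9²/288 = 0.31059
  stratum C: (1650/6700)²·(1 − 292/1650)·92.2²/292 = 1.45316
  stratum D: (2850/6700)²·(1 − 465/2850)·56.3²/465 = 1.03216
V̂(x̄_st) = 2.99889
SE(x̄_st) = √2.99889 = 1.73173

SE(x̄_st) ≈ 1.73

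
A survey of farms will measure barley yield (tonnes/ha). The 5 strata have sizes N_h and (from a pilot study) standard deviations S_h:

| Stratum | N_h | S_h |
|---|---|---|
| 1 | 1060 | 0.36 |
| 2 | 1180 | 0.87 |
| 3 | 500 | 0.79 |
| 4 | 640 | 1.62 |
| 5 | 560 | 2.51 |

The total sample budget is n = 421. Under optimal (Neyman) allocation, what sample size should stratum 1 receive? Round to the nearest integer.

38

Neyman allocation: n_h = n · N_h S_h / Σ N_i S_i, with n = 421.
  stratum 1: N_h·S_h = 1060·0.36 = 381.60
  stratum 2: N_h·S_h = 1180·0.87 = 1026.60
  stratum 3: N_h·S_h = 500·0.79 = 395.00
  stratum 4: N_h·S_h = 640·1.62 = 1036.80
  stratum 5: N_h·S_h = 560·2.51 = 1405.60
Σ N_h S_h = 4245.60
n for stratum 1 = 421·381.60/4245.60 = 37.840 → 38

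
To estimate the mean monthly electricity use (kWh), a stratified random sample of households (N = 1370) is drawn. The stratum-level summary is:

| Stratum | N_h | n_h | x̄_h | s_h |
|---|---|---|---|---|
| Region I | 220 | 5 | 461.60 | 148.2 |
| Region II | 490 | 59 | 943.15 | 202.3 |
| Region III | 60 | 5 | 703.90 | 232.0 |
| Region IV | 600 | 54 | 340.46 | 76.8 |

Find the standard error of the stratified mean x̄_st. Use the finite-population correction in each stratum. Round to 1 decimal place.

V̂(x̄_st) = Σ W_h² (1 − n_h/N_h) s_h²/n_h, with W_h = N_h/N and N = 1370:
  stratum Region I: (220/1370)²·(1 − 5/220)·148.2²/5 = 110.7
  stratum Region II: (490/1370)²·(1 − 59/490)·202.3²/59 = 78.0498
  stratum Region III: (60/1370)²·(1 − 5/60)·232.0²/5 = 18.9269
  stratum Region IV: (600/1370)²·(1 − 54/600)·76.8²/54 = 19.0648
V̂(x̄_st) = 226.741
SE(x̄_st) = √226.741 = 15.0579

SE(x̄_st) ≈ 15.1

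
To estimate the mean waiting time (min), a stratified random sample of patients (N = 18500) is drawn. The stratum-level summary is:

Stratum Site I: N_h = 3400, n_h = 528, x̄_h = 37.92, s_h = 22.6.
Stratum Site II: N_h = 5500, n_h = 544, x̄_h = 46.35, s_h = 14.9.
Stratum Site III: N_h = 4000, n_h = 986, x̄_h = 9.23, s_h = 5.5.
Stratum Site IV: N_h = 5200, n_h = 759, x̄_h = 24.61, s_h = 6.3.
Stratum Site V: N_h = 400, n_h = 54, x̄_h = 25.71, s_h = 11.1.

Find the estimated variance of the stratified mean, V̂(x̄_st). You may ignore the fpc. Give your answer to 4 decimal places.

V̂(x̄_st) ≈ 0.0754

V̂(x̄_st) = Σ W_h² s_h²/n_h, with W_h = N_h/N and N = 18500:
  stratum Site I: (3400/18500)²·22.6²/528 = 0.0326736
  stratum Site II: (5500/18500)²·14.9²/544 = 0.0360708
  stratum Site III: (4000/18500)²·5.5²/986 = 0.00143425
  stratum Site IV: (5200/18500)²·6.3²/759 = 0.00413145
  stratum Site V: (400/18500)²·11.1²/54 = 0.00106667
V̂(x̄_st) = 0.0753768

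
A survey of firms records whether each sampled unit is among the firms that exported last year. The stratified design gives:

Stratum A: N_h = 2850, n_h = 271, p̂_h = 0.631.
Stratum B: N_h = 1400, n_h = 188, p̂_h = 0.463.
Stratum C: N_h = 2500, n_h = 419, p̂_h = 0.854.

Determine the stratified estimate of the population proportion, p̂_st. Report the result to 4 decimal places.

p̂_st ≈ 0.6787

N = 6750; stratum weights W_h = N_h/N.
p̂_st = Σ W_h p̂_h = (2850·0.631 + 1400·0.463 + 2500·0.854)/6750 = 0.67875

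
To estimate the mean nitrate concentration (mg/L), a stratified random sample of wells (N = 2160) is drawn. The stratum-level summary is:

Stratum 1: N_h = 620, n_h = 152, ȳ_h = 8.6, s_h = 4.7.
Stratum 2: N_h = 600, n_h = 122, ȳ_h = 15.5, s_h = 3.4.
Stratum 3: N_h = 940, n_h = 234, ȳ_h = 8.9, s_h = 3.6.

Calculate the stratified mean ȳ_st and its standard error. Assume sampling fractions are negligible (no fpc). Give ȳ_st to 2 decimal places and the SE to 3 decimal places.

ȳ_st ≈ 10.65, SE ≈ 0.173

ȳ_st = Σ W_h ȳ_h = (620·8.6 + 600·15.5 + 940·8.9)/2160 = 10.64722
V̂(ȳ_st) = Σ W_h² s_h²/n_h, with W_h = N_h/N and N = 2160:
  stratum 1: (620/2160)²·4.7²/152 = 0.0119737
  stratum 2: (600/2160)²·3.4²/122 = 0.00731127
  stratum 3: (940/2160)²·3.6²/234 = 0.0104891
V̂(ȳ_st) = 0.029774
SE(ȳ_st) = √0.029774 = 0.172552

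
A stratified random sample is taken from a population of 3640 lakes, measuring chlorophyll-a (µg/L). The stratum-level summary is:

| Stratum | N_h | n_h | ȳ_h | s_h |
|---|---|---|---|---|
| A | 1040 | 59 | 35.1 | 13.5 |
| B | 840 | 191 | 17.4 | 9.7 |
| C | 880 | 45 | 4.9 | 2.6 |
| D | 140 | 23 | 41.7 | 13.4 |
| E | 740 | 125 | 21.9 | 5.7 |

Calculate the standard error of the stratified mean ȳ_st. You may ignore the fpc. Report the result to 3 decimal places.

SE(ȳ_st) ≈ 0.556

V̂(ȳ_st) = Σ W_h² s_h²/n_h, with W_h = N_h/N and N = 3640:
  stratum A: (1040/3640)²·13.5²/59 = 0.252162
  stratum B: (840/3640)²·9.7²/191 = 0.0262341
  stratum C: (880/3640)²·2.6²/45 = 0.00878005
  stratum D: (140/3640)²·13.4²/23 = 0.0115488
  stratum E: (740/3640)²·5.7²/125 = 0.0107424
V̂(ȳ_st) = 0.309467
SE(ȳ_st) = √0.309467 = 0.556298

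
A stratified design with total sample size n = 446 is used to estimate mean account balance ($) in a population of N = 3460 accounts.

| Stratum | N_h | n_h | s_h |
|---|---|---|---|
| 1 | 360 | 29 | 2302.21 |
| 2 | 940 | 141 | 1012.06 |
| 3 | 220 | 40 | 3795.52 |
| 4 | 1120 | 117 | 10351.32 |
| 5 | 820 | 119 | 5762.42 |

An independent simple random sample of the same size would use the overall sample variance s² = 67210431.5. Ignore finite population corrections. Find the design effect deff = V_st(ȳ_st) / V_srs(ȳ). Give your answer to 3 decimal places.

deff ≈ 0.767

V̂(ȳ_st) = Σ W_h² s_h²/n_h, with W_h = N_h/N and N = 3460:
  stratum 1: (360/3460)²·2302.21²/29 = 1978.54
  stratum 2: (940/3460)²·1012.06²/141 = 536.163
  stratum 3: (220/3460)²·3795.52²/40 = 1456.05
  stratum 4: (1120/3460)²·10351.32²/117 = 95959.8
  stratum 5: (820/3460)²·5762.42²/119 = 15672.5
V_st = 115603
V_srs = s²/n = 67210431.5/446 = 150696
deff = V_st / V_srs = 115603/150696 = 0.7671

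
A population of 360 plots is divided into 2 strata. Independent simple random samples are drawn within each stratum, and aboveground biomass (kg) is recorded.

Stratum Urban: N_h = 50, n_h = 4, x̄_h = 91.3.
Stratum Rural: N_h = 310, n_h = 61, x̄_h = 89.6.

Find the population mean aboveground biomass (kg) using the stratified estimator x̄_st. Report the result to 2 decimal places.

N = Σ N_h = 360. Stratum weights W_h = N_h/N.
x̄_st = (50·91.3 + 310·89.6) / 360 = 89.8361

x̄_st ≈ 89.84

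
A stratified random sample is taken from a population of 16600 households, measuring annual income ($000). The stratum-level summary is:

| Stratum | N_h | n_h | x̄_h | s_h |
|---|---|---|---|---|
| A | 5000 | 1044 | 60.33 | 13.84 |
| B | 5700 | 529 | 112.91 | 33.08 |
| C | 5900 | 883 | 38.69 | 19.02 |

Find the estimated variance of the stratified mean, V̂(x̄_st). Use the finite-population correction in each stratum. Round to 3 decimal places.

V̂(x̄_st) = Σ W_h² (1 − n_h/N_h) s_h²/n_h, with W_h = N_h/N and N = 16600:
  stratum A: (5000/16600)²·(1 − 1044/5000)·13.84²/1044 = 0.0131699
  stratum B: (5700/16600)²·(1 − 529/5700)·33.08²/529 = 0.221263
  stratum C: (5900/16600)²·(1 − 883/5900)·19.02²/883 = 0.0440089
V̂(x̄_st) = 0.278442

V̂(x̄_st) ≈ 0.278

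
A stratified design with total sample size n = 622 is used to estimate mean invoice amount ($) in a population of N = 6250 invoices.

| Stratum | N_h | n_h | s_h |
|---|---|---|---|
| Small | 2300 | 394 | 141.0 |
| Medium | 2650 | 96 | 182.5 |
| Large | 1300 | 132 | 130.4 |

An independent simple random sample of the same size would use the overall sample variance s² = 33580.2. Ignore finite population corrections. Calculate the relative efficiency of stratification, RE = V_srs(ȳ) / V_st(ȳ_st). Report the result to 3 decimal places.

V̂(ȳ_st) = Σ W_h² s_h²/n_h, with W_h = N_h/N and N = 6250:
  stratum Small: (2300/6250)²·141.0²/394 = 6.83341
  stratum Medium: (2650/6250)²·182.5²/96 = 62.3715
  stratum Large: (1300/6250)²·130.4²/132 = 5.57324
V_st = 74.7782
V_srs = s²/n = 33580.2/622 = 53.9875
Relative efficiency = V_srs / V_st = 53.9875/74.7782 = 0.7220

RE ≈ 0.722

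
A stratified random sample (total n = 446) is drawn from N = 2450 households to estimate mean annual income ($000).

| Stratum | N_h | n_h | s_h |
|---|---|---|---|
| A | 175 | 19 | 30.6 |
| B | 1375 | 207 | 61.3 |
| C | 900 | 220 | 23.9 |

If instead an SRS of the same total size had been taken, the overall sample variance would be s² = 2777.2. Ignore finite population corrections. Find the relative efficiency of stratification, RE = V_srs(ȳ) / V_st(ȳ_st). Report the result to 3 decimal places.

RE ≈ 0.985

V̂(ȳ_st) = Σ W_h² s_h²/n_h, with W_h = N_h/N and N = 2450:
  stratum A: (175/2450)²·30.6²/19 = 0.251439
  stratum B: (1375/2450)²·61.3²/207 = 5.71773
  stratum C: (900/2450)²·23.9²/220 = 0.350369
V_st = 6.31954
V_srs = s²/n = 2777.2/446 = 6.22691
Relative efficiency = V_srs / V_st = 6.22691/6.31954 = 0.9853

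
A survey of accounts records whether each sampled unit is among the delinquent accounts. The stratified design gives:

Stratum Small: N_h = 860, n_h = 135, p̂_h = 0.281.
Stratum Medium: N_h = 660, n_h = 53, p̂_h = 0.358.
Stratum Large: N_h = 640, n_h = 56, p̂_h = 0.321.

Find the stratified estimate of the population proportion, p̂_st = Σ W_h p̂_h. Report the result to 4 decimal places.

N = 2160; stratum weights W_h = N_h/N.
p̂_st = Σ W_h p̂_h = (860·0.281 + 660·0.358 + 640·0.321)/2160 = 0.31638

p̂_st ≈ 0.3164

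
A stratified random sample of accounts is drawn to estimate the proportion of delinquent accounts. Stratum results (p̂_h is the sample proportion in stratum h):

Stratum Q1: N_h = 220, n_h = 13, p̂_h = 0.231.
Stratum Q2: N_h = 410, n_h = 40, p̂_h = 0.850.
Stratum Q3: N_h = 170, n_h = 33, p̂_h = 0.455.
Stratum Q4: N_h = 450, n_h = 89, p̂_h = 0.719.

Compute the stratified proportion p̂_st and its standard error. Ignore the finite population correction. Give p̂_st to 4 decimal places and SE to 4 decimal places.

p̂_st ≈ 0.6402, SE ≈ 0.0354

N = 1250; stratum weights W_h = N_h/N.
p̂_st = Σ W_h p̂_h = (220·0.231 + 410·0.850 + 170·0.455 + 450·0.719)/1250 = 0.64018
V̂(p̂_st) = Σ W_h² p̂_h(1−p̂_h)/(n_h−1):
  stratum Q1: (220/1250)²·0.231·0.769/12 = 0.000458545
  stratum Q2: (410/1250)²·0.850·0.150/39 = 0.000351717
  stratum Q3: (170/1250)²·0.455·0.545/32 = 0.00014333
  stratum Q4: (450/1250)²·0.719·0.281/88 = 0.000297548
V̂(p̂_st) = 0.00125114; SE = √V̂ = 0.0353715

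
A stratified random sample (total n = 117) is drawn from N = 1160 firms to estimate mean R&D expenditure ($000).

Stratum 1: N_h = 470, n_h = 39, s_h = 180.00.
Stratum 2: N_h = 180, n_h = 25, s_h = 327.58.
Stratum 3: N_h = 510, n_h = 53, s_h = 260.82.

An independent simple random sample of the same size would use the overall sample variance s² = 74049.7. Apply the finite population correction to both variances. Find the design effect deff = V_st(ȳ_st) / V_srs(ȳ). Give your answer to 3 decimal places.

deff ≈ 0.767

V̂(ȳ_st) = Σ W_h² (1 − n_h/N_h) s_h²/n_h, with W_h = N_h/N and N = 1160:
  stratum 1: (470/1160)²·(1 − 39/470)·180.00²/39 = 125.066
  stratum 2: (180/1160)²·(1 − 25/180)·327.58²/25 = 88.9986
  stratum 3: (510/1160)²·(1 − 53/510)·260.82²/53 = 222.319
V_st = 436.384
V_srs = (1 − 117/1160)·74049.7/117 = 569.067
deff = V_st / V_srs = 436.384/569.067 = 0.7668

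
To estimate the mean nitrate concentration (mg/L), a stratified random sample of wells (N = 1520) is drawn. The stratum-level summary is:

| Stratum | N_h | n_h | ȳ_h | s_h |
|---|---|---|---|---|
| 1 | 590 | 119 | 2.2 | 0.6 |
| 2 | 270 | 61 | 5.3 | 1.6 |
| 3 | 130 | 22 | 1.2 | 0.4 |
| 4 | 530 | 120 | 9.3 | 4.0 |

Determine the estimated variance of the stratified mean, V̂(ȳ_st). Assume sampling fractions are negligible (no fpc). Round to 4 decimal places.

V̂(ȳ_st) = Σ W_h² s_h²/n_h, with W_h = N_h/N and N = 1520:
  stratum 1: (590/1520)²·0.6²/119 = 0.000455798
  stratum 2: (270/1520)²·1.6²/61 = 0.00132419
  stratum 3: (130/1520)²·0.4²/22 = 5.31982e-05
  stratum 4: (530/1520)²·4.0²/120 = 0.0162108
V̂(ȳ_st) = 0.0180439

V̂(ȳ_st) ≈ 0.0180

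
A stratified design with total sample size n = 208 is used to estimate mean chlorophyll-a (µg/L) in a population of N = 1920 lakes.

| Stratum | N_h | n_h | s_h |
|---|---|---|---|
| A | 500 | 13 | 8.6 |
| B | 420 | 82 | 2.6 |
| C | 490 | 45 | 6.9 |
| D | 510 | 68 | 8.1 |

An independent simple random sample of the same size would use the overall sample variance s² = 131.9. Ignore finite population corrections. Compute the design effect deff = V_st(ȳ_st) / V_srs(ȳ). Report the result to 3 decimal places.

V̂(ȳ_st) = Σ W_h² s_h²/n_h, with W_h = N_h/N and N = 1920:
  stratum A: (500/1920)²·8.6²/13 = 0.385826
  stratum B: (420/1920)²·2.6²/82 = 0.00394484
  stratum C: (490/1920)²·6.9²/45 = 0.0689089
  stratum D: (510/1920)²·8.1²/68 = 0.0680768
V_st = 0.526756
V_srs = s²/n = 131.9/208 = 0.634135
deff = V_st / V_srs = 0.526756/0.634135 = 0.8307

deff ≈ 0.831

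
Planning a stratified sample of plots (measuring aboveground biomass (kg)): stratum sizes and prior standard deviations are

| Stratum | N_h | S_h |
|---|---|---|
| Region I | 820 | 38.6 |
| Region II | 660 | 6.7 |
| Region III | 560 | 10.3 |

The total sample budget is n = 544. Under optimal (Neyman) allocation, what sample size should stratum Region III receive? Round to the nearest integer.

75

Neyman allocation: n_h = n · N_h S_h / Σ N_i S_i, with n = 544.
  stratum Region I: N_h·S_h = 820·38.6 = 31652.00
  stratum Region II: N_h·S_h = 660·6.7 = 4422.00
  stratum Region III: N_h·S_h = 560·10.3 = 5768.00
Σ N_h S_h = 41842.00
n for stratum Region III = 544·5768.00/41842.00 = 74.991 → 75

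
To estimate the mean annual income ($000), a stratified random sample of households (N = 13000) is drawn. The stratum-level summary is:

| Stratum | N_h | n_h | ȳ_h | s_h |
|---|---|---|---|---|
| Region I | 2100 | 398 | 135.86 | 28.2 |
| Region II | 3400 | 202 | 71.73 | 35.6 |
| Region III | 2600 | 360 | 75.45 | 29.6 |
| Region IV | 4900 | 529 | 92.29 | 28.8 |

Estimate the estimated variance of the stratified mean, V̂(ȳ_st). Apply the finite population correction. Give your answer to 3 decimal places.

V̂(ȳ_st) = Σ W_h² (1 − n_h/N_h) s_h²/n_h, with W_h = N_h/N and N = 13000:
  stratum Region I: (2100/13000)²·(1 − 398/2100)·28.2²/398 = 0.0422578
  stratum Region II: (3400/13000)²·(1 − 202/3400)·35.6²/202 = 0.403663
  stratum Region III: (2600/13000)²·(1 − 360/2600)·29.6²/360 = 0.0838717
  stratum Region IV: (4900/13000)²·(1 − 529/4900)·28.8²/529 = 0.19871
V̂(ȳ_st) = 0.728503

V̂(ȳ_st) ≈ 0.729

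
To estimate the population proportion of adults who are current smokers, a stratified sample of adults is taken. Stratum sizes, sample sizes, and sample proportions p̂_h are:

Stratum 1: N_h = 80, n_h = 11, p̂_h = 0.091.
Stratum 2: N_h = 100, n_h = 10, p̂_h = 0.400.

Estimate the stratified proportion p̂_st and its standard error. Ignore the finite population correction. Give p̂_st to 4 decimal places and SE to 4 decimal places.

N = 180; stratum weights W_h = N_h/N.
p̂_st = Σ W_h p̂_h = (80·0.091 + 100·0.400)/180 = 0.26267
V̂(p̂_st) = Σ W_h² p̂_h(1−p̂_h)/(n_h−1):
  stratum 1: (80/180)²·0.091·0.909/10 = 0.00163396
  stratum 2: (100/180)²·0.400·0.600/9 = 0.00823045
V̂(p̂_st) = 0.00986441; SE = √V̂ = 0.0993197

p̂_st ≈ 0.2627, SE ≈ 0.0993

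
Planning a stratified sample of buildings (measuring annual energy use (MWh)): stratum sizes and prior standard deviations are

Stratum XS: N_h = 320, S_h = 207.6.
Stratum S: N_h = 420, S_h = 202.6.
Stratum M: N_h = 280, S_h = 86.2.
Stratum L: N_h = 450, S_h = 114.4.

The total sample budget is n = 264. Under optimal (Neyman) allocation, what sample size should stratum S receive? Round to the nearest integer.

99

Neyman allocation: n_h = n · N_h S_h / Σ N_i S_i, with n = 264.
  stratum XS: N_h·S_h = 320·207.6 = 66432.00
  stratum S: N_h·S_h = 420·202.6 = 85092.00
  stratum M: N_h·S_h = 280·86.2 = 24136.00
  stratum L: N_h·S_h = 450·114.4 = 51480.00
Σ N_h S_h = 227140.00
n for stratum S = 264·85092.00/227140.00 = 98.901 → 99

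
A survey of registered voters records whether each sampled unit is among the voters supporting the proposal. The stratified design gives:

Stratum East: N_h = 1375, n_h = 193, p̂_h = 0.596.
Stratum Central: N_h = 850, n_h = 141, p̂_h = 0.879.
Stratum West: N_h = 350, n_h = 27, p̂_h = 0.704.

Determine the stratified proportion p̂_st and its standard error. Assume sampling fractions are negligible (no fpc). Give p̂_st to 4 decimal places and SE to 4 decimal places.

p̂_st ≈ 0.7041, SE ≈ 0.0243

N = 2575; stratum weights W_h = N_h/N.
p̂_st = Σ W_h p̂_h = (1375·0.596 + 850·0.879 + 350·0.704)/2575 = 0.70410
V̂(p̂_st) = Σ W_h² p̂_h(1−p̂_h)/(n_h−1):
  stratum East: (1375/2575)²·0.596·0.404/192 = 0.000357583
  stratum Central: (850/2575)²·0.879·0.121/140 = 8.27808e-05
  stratum West: (350/2575)²·0.704·0.296/26 = 0.000148072
V̂(p̂_st) = 0.000588436; SE = √V̂ = 0.0242577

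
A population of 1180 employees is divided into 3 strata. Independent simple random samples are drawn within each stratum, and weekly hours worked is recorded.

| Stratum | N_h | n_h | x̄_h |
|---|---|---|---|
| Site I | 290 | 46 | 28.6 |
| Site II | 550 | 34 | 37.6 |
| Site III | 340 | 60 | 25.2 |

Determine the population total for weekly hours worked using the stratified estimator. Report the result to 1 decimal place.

τ̂_st ≈ 37542.0

τ̂_st = Σ N_h x̄_h = 290·28.6 + 550·37.6 + 340·25.2 = 37542.0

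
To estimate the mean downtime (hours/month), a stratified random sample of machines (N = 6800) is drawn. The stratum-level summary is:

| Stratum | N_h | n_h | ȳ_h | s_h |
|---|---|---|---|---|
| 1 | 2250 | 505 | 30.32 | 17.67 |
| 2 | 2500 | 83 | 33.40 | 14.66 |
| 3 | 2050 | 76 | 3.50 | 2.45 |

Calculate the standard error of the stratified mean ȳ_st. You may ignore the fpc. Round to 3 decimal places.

V̂(ȳ_st) = Σ W_h² s_h²/n_h, with W_h = N_h/N and N = 6800:
  stratum 1: (2250/6800)²·17.67²/505 = 0.0676907
  stratum 2: (2500/6800)²·14.66²/83 = 0.349987
  stratum 3: (2050/6800)²·2.45²/76 = 0.00717808
V̂(ȳ_st) = 0.424856
SE(ȳ_st) = √0.424856 = 0.65181

SE(ȳ_st) ≈ 0.652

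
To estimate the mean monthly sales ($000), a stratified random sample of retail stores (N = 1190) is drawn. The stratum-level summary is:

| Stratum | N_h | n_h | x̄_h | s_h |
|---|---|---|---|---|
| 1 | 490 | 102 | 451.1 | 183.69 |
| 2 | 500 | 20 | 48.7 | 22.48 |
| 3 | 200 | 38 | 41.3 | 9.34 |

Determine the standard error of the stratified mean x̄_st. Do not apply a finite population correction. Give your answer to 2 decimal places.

SE(x̄_st) ≈ 7.79

V̂(x̄_st) = Σ W_h² s_h²/n_h, with W_h = N_h/N and N = 1190:
  stratum 1: (490/1190)²·183.69²/102 = 56.0879
  stratum 2: (500/1190)²·22.48²/20 = 4.46076
  stratum 3: (200/1190)²·9.34²/38 = 0.064845
V̂(x̄_st) = 60.6135
SE(x̄_st) = √60.6135 = 7.78547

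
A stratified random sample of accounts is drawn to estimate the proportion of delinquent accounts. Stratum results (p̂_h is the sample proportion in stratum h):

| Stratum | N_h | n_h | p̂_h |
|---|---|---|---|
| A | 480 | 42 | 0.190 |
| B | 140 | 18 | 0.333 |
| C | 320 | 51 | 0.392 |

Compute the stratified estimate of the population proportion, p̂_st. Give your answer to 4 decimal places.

N = 940; stratum weights W_h = N_h/N.
p̂_st = Σ W_h p̂_h = (480·0.190 + 140·0.333 + 320·0.392)/940 = 0.28006

p̂_st ≈ 0.2801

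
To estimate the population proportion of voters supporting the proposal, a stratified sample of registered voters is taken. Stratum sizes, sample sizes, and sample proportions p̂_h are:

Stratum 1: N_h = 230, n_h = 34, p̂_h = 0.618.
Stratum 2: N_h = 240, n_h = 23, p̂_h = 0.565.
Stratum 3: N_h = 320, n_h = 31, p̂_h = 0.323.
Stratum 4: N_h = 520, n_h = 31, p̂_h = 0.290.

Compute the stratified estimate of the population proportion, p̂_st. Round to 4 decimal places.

p̂_st ≈ 0.4060

N = 1310; stratum weights W_h = N_h/N.
p̂_st = Σ W_h p̂_h = (230·0.618 + 240·0.565 + 320·0.323 + 520·0.290)/1310 = 0.40603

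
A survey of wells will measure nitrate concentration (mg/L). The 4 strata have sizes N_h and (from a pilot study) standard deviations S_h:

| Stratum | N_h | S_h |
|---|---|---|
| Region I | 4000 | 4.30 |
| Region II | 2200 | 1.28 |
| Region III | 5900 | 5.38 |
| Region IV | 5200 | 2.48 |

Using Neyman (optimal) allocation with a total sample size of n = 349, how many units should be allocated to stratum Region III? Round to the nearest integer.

171

Neyman allocation: n_h = n · N_h S_h / Σ N_i S_i, with n = 349.
  stratum Region I: N_h·S_h = 4000·4.30 = 17200.00
  stratum Region II: N_h·S_h = 2200·1.28 = 2816.00
  stratum Region III: N_h·S_h = 5900·5.38 = 31742.00
  stratum Region IV: N_h·S_h = 5200·2.48 = 12896.00
Σ N_h S_h = 64654.00
n for stratum Region III = 349·31742.00/64654.00 = 171.342 → 171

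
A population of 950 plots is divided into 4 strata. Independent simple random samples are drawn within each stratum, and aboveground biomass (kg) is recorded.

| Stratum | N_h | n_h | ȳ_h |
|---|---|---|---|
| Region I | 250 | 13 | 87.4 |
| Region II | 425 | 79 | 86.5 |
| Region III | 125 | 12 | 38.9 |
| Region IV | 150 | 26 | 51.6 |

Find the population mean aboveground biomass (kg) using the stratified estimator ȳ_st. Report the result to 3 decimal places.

ȳ_st ≈ 74.963

N = Σ N_h = 950. Stratum weights W_h = N_h/N.
ȳ_st = (250·87.4 + 425·86.5 + 125·38.9 + 150·51.6) / 950 = 74.96316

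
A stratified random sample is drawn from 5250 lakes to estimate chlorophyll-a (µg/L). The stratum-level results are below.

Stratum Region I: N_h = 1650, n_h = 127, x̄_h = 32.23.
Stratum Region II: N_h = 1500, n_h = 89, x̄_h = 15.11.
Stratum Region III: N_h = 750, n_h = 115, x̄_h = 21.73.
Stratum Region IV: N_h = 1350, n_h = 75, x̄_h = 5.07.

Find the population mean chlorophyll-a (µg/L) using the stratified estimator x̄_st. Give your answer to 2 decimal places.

N = Σ N_h = 5250. Stratum weights W_h = N_h/N.
x̄_st = (1650·32.23 + 1500·15.11 + 750·21.73 + 1350·5.07) / 5250 = 18.8546

x̄_st ≈ 18.85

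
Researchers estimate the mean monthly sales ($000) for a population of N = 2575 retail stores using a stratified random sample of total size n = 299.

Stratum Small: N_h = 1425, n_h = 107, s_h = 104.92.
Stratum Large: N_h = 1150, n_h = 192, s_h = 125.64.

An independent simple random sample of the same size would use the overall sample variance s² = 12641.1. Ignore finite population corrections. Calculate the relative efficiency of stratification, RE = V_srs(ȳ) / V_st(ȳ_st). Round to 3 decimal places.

V̂(ȳ_st) = Σ W_h² s_h²/n_h, with W_h = N_h/N and N = 2575:
  stratum Small: (1425/2575)²·104.92²/107 = 31.5071
  stratum Large: (1150/2575)²·125.64²/192 = 16.3982
V_st = 47.9053
V_srs = s²/n = 12641.1/299 = 42.2779
Relative efficiency = V_srs / V_st = 42.2779/47.9053 = 0.8825

RE ≈ 0.883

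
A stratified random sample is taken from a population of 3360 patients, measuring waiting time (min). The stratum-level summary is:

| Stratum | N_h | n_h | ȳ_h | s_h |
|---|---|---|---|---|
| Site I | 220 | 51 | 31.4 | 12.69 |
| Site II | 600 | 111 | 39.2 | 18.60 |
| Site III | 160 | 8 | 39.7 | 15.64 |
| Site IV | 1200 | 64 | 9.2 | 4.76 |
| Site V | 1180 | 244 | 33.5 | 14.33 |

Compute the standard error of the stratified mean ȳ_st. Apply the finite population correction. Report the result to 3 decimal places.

SE(ȳ_st) ≈ 0.531

V̂(ȳ_st) = Σ W_h² (1 − n_h/N_h) s_h²/n_h, with W_h = N_h/N and N = 3360:
  stratum Site I: (220/3360)²·(1 − 51/220)·12.69²/51 = 0.0103988
  stratum Site II: (600/3360)²·(1 − 111/600)·18.60²/111 = 0.0809999
  stratum Site III: (160/3360)²·(1 − 8/160)·15.64²/8 = 0.0658671
  stratum Site IV: (1200/3360)²·(1 − 64/1200)·4.76²/64 = 0.0427479
  stratum Site V: (1180/3360)²·(1 − 244/1180)·14.33²/244 = 0.0823345
V̂(ȳ_st) = 0.282348
SE(ȳ_st) = √0.282348 = 0.531364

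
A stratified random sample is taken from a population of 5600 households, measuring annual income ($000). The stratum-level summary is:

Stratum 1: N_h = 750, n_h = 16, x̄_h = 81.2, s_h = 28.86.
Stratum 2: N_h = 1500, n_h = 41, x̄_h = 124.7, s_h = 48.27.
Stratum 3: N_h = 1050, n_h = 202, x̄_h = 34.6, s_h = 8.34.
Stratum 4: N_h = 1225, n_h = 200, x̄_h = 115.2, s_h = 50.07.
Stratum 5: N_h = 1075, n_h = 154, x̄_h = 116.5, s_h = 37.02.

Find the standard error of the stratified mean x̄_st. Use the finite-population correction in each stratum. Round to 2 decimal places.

V̂(x̄_st) = Σ W_h² (1 − n_h/N_h) s_h²/n_h, with W_h = N_h/N and N = 5600:
  stratum 1: (750/5600)²·(1 − 16/750)·28.86²/16 = 0.913806
  stratum 2: (1500/5600)²·(1 − 41/1500)·48.27²/41 = 3.9659
  stratum 3: (1050/5600)²·(1 − 202/1050)·8.34²/202 = 0.00977664
  stratum 4: (1225/5600)²·(1 − 200/1225)·50.07²/200 = 0.501891
  stratum 5: (1075/5600)²·(1 − 154/1075)·37.02²/154 = 0.28096
V̂(x̄_st) = 5.67233
SE(x̄_st) = √5.67233 = 2.38166

SE(x̄_st) ≈ 2.38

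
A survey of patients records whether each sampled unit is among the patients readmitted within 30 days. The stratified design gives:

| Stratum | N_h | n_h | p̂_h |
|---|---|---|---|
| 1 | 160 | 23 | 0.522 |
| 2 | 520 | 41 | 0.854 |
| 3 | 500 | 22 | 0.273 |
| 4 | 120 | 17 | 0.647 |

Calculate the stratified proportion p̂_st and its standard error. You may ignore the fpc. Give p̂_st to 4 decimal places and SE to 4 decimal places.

N = 1300; stratum weights W_h = N_h/N.
p̂_st = Σ W_h p̂_h = (160·0.522 + 520·0.854 + 500·0.273 + 120·0.647)/1300 = 0.57057
V̂(p̂_st) = Σ W_h² p̂_h(1−p̂_h)/(n_h−1):
  stratum 1: (160/1300)²·0.522·0.478/22 = 0.000171802
  stratum 2: (520/1300)²·0.854·0.146/40 = 0.000498736
  stratum 3: (500/1300)²·0.273·0.727/21 = 0.00139808
  stratum 4: (120/1300)²·0.647·0.353/16 = 0.000121628
V̂(p̂_st) = 0.00219024; SE = √V̂ = 0.0468

p̂_st ≈ 0.5706, SE ≈ 0.0468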